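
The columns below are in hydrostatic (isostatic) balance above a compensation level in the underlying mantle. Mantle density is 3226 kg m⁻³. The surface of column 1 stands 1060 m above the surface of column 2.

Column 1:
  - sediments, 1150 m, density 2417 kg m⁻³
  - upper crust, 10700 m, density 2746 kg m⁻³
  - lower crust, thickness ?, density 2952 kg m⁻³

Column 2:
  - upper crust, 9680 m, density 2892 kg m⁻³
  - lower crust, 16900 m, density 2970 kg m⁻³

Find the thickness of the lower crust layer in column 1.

Take the compensation level at the base of the deeper column (depth z_c below the surface of column 1) and equate Σ ρ_i t_i down to z_c; mantle fills any gap and the z_c terms cancel.
Column 1: 1150×2417 + 10700×2746 + x×2952 + (z_c − 11850 − x)×3226
Column 2: 1060×0 + 9680×2892 + 16900×2970 + (z_c − 1060 − 26580)×3226
The z_c×3226 term appears on both sides and cancels. Collect the known terms of each column as K = Σ(ρt)_known − 3226 × (depth of known layers): K_1 = 32161750 − 3226×11850 = −6066350; K_2 = 78187560 − 3226×(1060 + 26580) = −10979080.
Balance: K_1 − x×(3226 − 2952) = K_2, so x = (K_1 − K_2)/(3226 − 2952) = 4912730/274 = 17900 m.

17900 m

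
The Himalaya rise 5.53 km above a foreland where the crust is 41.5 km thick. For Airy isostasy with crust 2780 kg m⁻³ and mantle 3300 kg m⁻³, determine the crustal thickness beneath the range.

76.6 km

Root depth r = h ρ_c / (ρ_m − ρ_c) = 5.53 km × 2780 / 520 = 29.56 km.
Total thickness = T + h + r = 41.5 km + 5.53 km + 29.56 km = 76.6 km.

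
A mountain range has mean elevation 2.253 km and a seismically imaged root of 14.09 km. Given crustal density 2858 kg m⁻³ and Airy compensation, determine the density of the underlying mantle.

Airy balance: ρ_c h = (ρ_m − ρ_c) r → ρ_m = ρ_c (1 + h/r).
ρ_m = 2858 × (1 + 2.253 km/14.09 km) = 3310 kg m⁻³.

3310 kg m⁻³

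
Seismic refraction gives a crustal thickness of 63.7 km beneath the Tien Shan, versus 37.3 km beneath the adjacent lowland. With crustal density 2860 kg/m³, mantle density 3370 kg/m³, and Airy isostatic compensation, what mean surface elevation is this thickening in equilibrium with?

4 km

Excess crust Δ = 63.7 km − 37.3 km = 26.4 km, split between elevation h and root r with h + r = Δ.
Airy balance ρ_c h = (ρ_m − ρ_c) r gives r = h ρ_c/(ρ_m − ρ_c), so h (1 + ρ_c/(ρ_m − ρ_c)) = Δ, i.e. h = Δ (ρ_m − ρ_c)/ρ_m.
h = 26.4 km × 510/3370 = 4 km.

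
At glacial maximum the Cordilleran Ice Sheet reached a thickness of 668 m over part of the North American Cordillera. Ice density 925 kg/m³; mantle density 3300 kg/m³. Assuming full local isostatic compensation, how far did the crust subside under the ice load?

187 m

Isostatic balance requires: the ice load ρ_ice t is balanced by mantle displaced below, ρ_m s.
s = t ρ_ice / ρ_m = 668 m × 925/3300 = 187 m.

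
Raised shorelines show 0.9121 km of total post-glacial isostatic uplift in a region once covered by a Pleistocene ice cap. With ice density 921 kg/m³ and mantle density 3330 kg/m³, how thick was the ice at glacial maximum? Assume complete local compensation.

3.3 km

u = t ρ_ice/ρ_m → t = u ρ_m/ρ_ice = 0.9121 km × 3330/921 = 3.3 km.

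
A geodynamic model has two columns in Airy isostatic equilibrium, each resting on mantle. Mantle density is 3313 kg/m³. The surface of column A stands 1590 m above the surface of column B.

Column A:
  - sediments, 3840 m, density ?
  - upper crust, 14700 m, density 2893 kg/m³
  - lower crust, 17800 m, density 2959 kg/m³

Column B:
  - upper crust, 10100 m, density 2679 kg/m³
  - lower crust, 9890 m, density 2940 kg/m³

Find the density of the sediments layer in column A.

2560 kg/m³

Take the compensation level at the base of the deeper column (depth z_c below the surface of column A) and equate Σ ρ_i t_i down to z_c; mantle fills any gap and the z_c terms cancel.
Column A: 3840×ρ + 14700×2893 + 17800×2959 + (z_c − 36340)×3313
Column B: 1590×0 + 10100×2679 + 9890×2940 + (z_c − 1590 − 19990)×3313
The z_c×3313 term appears on both sides and cancels. Collect the known terms of each column as K = Σ(ρt)_known − 3313 × (depth of known layers): K_A = 95197300 − 3313×36340 = −25197120; K_B = 56134500 − 3313×(1590 + 19990) = −15360040.
Balance: K_A + 3840×ρ = K_B, so ρ = (K_B − K_A)/3840 = 9837080/3840 = 2560 kg/m³.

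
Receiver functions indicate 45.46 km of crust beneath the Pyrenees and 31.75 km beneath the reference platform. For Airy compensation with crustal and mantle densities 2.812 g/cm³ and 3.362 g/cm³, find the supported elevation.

2.24 km

Excess crust Δ = 45.46 km − 31.75 km = 13.71 km, split between elevation h and root r with h + r = Δ.
Airy balance ρ_c h = (ρ_m − ρ_c) r gives r = h ρ_c/(ρ_m − ρ_c), so h (1 + ρ_c/(ρ_m − ρ_c)) = Δ, i.e. h = Δ (ρ_m − ρ_c)/ρ_m.
h = 13.71 km × 0.55/3.362 = 2.24 km.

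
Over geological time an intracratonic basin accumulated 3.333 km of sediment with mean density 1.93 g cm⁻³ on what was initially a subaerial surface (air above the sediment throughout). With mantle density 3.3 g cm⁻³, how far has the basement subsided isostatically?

1.95 km

Subaerial load: s = t ρ_sed / ρ_m = 3.333 km × 1.93/3.3 = 1.95 km.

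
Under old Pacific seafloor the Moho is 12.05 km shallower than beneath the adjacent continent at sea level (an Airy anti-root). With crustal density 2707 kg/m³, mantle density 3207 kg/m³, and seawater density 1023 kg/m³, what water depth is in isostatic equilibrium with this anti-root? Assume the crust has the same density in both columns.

Replacing a thickness d of crust by seawater at the top must be balanced by replacing crust with mantle at the base: d (ρ_c − ρ_w) = a (ρ_m − ρ_c).
d = a (ρ_m − ρ_c)/(ρ_c − ρ_w) = 12.05 km × 500/1684 = 3.58 km.

3.58 km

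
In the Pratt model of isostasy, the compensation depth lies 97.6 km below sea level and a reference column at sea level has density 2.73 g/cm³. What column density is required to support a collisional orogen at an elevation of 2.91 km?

2.65 g/cm³

Pratt balance: ρ_ref D = ρ (D + h).
ρ = ρ_ref D/(D + h) = 2.73 × 97.6 km/(97.6 km + 2.91 km) = 2.65 g/cm³.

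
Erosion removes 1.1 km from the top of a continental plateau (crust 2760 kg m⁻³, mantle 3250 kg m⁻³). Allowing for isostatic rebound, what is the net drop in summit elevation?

Rebound u = e ρ_c/ρ_m = 1.1 km × 2760/3250 = 0.9342 km.
Net surface drop = e − u = 1.1 km − 0.9342 km = e (ρ_m − ρ_c)/ρ_m = 0.166 km.

0.166 km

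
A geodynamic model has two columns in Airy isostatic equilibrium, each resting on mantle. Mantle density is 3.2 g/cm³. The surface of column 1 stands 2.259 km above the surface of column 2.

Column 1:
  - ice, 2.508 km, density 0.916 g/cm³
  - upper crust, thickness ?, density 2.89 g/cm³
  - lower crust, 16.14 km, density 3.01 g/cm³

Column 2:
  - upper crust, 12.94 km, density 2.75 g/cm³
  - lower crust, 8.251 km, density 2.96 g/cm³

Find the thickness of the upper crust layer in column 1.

20.1 km

Take the compensation level at the base of the deeper column (depth z_c below the surface of column 1) and equate Σ ρ_i t_i down to z_c; mantle fills any gap and the z_c terms cancel.
Column 1: 2.508×0.916 + x×2.89 + 16.14×3.01 + (z_c − 18.648 − x)×3.2
Column 2: 2.259×0 + 12.94×2.75 + 8.251×2.96 + (z_c − 2.259 − 21.191)×3.2
The z_c×3.2 term appears on both sides and cancels. Collect the known terms of each column as K = Σ(ρt)_known − 3.2 × (depth of known layers): K_1 = 50.878728 − 3.2×18.648 = −8.794872; K_2 = 60.00796 − 3.2×(2.259 + 21.191) = −15.03204.
Balance: K_1 − x×(3.2 − 2.89) = K_2, so x = (K_1 − K_2)/(3.2 − 2.89) = 6.23717/0.31 = 20.1 km.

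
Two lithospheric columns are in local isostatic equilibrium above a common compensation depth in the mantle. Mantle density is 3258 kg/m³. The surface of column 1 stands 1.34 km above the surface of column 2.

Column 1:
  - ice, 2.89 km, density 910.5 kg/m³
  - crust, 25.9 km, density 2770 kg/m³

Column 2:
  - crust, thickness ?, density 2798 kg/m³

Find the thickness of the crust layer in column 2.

32.7 km

Take the compensation level at the base of the deeper column (depth z_c below the surface of column 1) and equate Σ ρ_i t_i down to z_c; mantle fills any gap and the z_c terms cancel.
Column 1: 2.89×910.5 + 25.9×2770 + (z_c − 28.79)×3258
Column 2: 1.34×0 + x×2798 + (z_c − 1.34 − 0 − x)×3258
The z_c×3258 term appears on both sides and cancels. Collect the known terms of each column as K = Σ(ρt)_known − 3258 × (depth of known layers): K_1 = 74374.345 − 3258×28.79 = −19423.475; K_2 = 0 − 3258×(1.34 + 0) = −4365.72.
Balance: K_1 = K_2 − x×(3258 − 2798), so x = (K_2 − K_1)/(3258 − 2798) = 15057.8/460 = 32.7 km.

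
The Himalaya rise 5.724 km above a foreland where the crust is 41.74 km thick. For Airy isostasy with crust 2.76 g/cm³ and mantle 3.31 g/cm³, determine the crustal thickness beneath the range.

76.2 km

Root depth r = h ρ_c / (ρ_m − ρ_c) = 5.724 km × 2.76 / 0.55 = 28.72 km.
Total thickness = T + h + r = 41.74 km + 5.724 km + 28.72 km = 76.2 km.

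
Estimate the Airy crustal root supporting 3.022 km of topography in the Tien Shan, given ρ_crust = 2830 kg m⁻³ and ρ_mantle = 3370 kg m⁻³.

15.8 km

In Airy isostatic equilibrium: the weight of the topography is balanced by the buoyancy of the root, ρ_c h = (ρ_m − ρ_c) r.
r = h · ρ_c / (ρ_m − ρ_c) = 3.022 km × 2830 / (3370 − 2830) = 15.8 km.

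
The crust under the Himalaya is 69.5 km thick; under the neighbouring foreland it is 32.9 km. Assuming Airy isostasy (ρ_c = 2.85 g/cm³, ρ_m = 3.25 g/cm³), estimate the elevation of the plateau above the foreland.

4.5 km

Excess crust Δ = 69.5 km − 32.9 km = 36.6 km, split between elevation h and root r with h + r = Δ.
Airy balance ρ_c h = (ρ_m − ρ_c) r gives r = h ρ_c/(ρ_m − ρ_c), so h (1 + ρ_c/(ρ_m − ρ_c)) = Δ, i.e. h = Δ (ρ_m − ρ_c)/ρ_m.
h = 36.6 km × 0.4/3.25 = 4.5 km.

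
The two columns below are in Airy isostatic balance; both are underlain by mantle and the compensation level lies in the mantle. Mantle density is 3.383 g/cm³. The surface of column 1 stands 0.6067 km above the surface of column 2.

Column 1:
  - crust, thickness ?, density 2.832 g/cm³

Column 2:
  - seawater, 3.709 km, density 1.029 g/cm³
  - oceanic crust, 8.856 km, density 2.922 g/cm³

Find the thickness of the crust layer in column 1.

27 km

Take the compensation level at the base of the deeper column (depth z_c below the surface of column 1) and equate Σ ρ_i t_i down to z_c; mantle fills any gap and the z_c terms cancel.
Column 1: x×2.832 + (z_c − 0 − x)×3.383
Column 2: 0.6067×0 + 3.709×1.029 + 8.856×2.922 + (z_c − 0.6067 − 12.565)×3.383
The z_c×3.383 term appears on both sides and cancels. Collect the known terms of each column as K = Σ(ρt)_known − 3.383 × (depth of known layers): K_1 = 0 − 3.383×0 = 0; K_2 = 29.693793 − 3.383×(0.6067 + 12.565) = −14.8660681.
Balance: K_1 − x×(3.383 − 2.832) = K_2, so x = (K_1 − K_2)/(3.383 − 2.832) = 14.8661/0.551 = 27 km.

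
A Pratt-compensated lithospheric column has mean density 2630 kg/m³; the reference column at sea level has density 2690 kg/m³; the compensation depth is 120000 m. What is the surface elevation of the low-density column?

2740 m

ρ_ref D = ρ (D + h) → h = D (ρ_ref − ρ)/ρ.
h = 120000 m × (2690 − 2630)/2630 = 2740 m.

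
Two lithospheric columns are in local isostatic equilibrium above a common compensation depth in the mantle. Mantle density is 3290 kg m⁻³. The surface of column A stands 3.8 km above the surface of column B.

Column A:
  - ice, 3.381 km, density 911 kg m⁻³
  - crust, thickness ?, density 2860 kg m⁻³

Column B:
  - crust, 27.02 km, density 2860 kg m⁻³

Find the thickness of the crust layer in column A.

37.4 km

Take the compensation level at the base of the deeper column (depth z_c below the surface of column A) and equate Σ ρ_i t_i down to z_c; mantle fills any gap and the z_c terms cancel.
Column A: 3.381×911 + x×2860 + (z_c − 3.381 − x)×3290
Column B: 3.8×0 + 27.02×2860 + (z_c − 3.8 − 27.02)×3290
The z_c×3290 term appears on both sides and cancels. Collect the known terms of each column as K = Σ(ρt)_known − 3290 × (depth of known layers): K_A = 3080.091 − 3290×3.381 = −8043.399; K_B = 77277.2 − 3290×(3.8 + 27.02) = −24120.6.
Balance: K_A − x×(3290 − 2860) = K_B, so x = (K_A − K_B)/(3290 − 2860) = 16077.2/430 = 37.4 km.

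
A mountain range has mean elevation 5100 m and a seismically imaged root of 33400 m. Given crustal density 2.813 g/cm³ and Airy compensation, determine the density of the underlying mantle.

3.24 g/cm³

Airy balance: ρ_c h = (ρ_m − ρ_c) r → ρ_m = ρ_c (1 + h/r).
ρ_m = 2.813 × (1 + 5100 m/33400 m) = 3.24 g/cm³.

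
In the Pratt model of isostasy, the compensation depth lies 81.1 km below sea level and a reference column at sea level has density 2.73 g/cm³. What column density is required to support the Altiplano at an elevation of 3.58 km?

Pratt balance: ρ_ref D = ρ (D + h).
ρ = ρ_ref D/(D + h) = 2.73 × 81.1 km/(81.1 km + 3.58 km) = 2.61 g/cm³.

2.61 g/cm³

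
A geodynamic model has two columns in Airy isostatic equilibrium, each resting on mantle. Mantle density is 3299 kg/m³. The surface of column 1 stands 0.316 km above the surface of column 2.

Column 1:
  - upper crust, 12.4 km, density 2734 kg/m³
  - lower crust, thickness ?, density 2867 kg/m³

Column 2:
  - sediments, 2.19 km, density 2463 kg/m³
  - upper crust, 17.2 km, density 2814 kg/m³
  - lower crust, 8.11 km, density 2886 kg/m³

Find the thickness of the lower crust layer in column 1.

17.5 km

Take the compensation level at the base of the deeper column (depth z_c below the surface of column 1) and equate Σ ρ_i t_i down to z_c; mantle fills any gap and the z_c terms cancel.
Column 1: 12.4×2734 + x×2867 + (z_c − 12.4 − x)×3299
Column 2: 0.316×0 + 2.19×2463 + 17.2×2814 + 8.11×2886 + (z_c − 0.316 − 27.5)×3299
The z_c×3299 term appears on both sides and cancels. Collect the known terms of each column as K = Σ(ρt)_known − 3299 × (depth of known layers): K_1 = 33901.6 − 3299×12.4 = −7006; K_2 = 77200.23 − 3299×(0.316 + 27.5) = −14564.754.
Balance: K_1 − x×(3299 − 2867) = K_2, so x = (K_1 − K_2)/(3299 − 2867) = 7558.75/432 = 17.5 km.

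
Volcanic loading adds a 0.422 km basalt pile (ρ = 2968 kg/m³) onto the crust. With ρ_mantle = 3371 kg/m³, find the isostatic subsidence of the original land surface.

0.372 km

Subaerial loading: s = t ρ_load / ρ_m.
s = 0.422 km × 2968/3371 = 0.372 km.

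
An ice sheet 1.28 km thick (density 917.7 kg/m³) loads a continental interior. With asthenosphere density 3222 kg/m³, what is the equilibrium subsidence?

0.365 km

Isostatic balance requires: the ice load ρ_ice t is balanced by mantle displaced below, ρ_m s.
s = t ρ_ice / ρ_m = 1.28 km × 917.7/3222 = 0.365 km.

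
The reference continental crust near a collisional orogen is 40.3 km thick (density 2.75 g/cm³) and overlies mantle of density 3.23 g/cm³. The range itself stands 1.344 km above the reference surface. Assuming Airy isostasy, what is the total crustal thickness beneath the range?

49.3 km

Root depth r = h ρ_c / (ρ_m − ρ_c) = 1.344 km × 2.75 / 0.48 = 7.7 km.
Total thickness = T + h + r = 40.3 km + 1.344 km + 7.7 km = 49.3 km.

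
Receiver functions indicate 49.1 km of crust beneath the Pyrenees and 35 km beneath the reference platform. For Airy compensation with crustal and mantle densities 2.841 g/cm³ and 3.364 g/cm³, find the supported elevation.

2.19 km

Excess crust Δ = 49.1 km − 35 km = 14.1 km, split between elevation h and root r with h + r = Δ.
Airy balance ρ_c h = (ρ_m − ρ_c) r gives r = h ρ_c/(ρ_m − ρ_c), so h (1 + ρ_c/(ρ_m − ρ_c)) = Δ, i.e. h = Δ (ρ_m − ρ_c)/ρ_m.
h = 14.1 km × 0.523/3.364 = 2.19 km.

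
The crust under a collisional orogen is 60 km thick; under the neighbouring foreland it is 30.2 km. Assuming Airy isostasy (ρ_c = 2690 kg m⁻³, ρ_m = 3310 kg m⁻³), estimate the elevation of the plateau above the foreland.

5.58 km

Excess crust Δ = 60 km − 30.2 km = 29.8 km, split between elevation h and root r with h + r = Δ.
Airy balance ρ_c h = (ρ_m − ρ_c) r gives r = h ρ_c/(ρ_m − ρ_c), so h (1 + ρ_c/(ρ_m − ρ_c)) = Δ, i.e. h = Δ (ρ_m − ρ_c)/ρ_m.
h = 29.8 km × 620/3310 = 5.58 km.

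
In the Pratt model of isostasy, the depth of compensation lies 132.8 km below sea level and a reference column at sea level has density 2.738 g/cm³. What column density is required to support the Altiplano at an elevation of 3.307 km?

Pratt balance: ρ_ref D = ρ (D + h).
ρ = ρ_ref D/(D + h) = 2.738 × 132.8 km/(132.8 km + 3.307 km) = 2.67 g/cm³.

2.67 g/cm³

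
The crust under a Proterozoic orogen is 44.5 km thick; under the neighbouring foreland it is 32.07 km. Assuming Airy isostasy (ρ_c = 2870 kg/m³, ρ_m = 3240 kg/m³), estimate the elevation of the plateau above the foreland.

Excess crust Δ = 44.5 km − 32.07 km = 12.43 km, split between elevation h and root r with h + r = Δ.
Airy balance ρ_c h = (ρ_m − ρ_c) r gives r = h ρ_c/(ρ_m − ρ_c), so h (1 + ρ_c/(ρ_m − ρ_c)) = Δ, i.e. h = Δ (ρ_m − ρ_c)/ρ_m.
h = 12.43 km × 370/3240 = 1.42 km.

1.42 km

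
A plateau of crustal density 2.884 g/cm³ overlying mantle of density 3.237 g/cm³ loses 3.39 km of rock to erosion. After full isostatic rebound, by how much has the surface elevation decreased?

0.37 km

Rebound u = e ρ_c/ρ_m = 3.39 km × 2.884/3.237 = 3.02 km.
Net surface drop = e − u = 3.39 km − 3.02 km = e (ρ_m − ρ_c)/ρ_m = 0.37 km.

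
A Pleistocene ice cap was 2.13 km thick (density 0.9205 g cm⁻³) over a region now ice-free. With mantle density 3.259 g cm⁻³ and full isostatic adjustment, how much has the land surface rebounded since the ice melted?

Removing the load lets mantle flow back in; uplift u satisfies ρ_ice t = ρ_m u.
u = t ρ_ice/ρ_m = 2.13 km × 0.9205/3.259 = 0.602 km.

0.602 km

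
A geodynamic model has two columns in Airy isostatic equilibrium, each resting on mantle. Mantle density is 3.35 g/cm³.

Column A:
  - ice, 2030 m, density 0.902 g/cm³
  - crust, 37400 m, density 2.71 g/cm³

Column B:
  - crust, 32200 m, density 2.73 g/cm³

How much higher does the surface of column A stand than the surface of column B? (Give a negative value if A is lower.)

For any compensation level in the mantle, the mantle terms cancel and isostasy reduces to e = (Σt_A − Σt_B) − (Σ(ρt)_A − Σ(ρt)_B) / ρ_m.
Σt_A = 39430 m; Σt_B = 32200 m; Σ(ρt)_A = 103185.06; Σ(ρt)_B = 87906 (in m·g/cm³).
e = (39430 − 32200) − (103185.06 − 87906) / 3.35 = 2670 m.

2670 m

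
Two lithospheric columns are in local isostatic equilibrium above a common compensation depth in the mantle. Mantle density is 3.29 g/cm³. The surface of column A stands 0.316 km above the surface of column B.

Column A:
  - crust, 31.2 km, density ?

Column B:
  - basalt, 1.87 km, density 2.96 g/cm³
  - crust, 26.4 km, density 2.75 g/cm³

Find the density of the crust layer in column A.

2.78 g/cm³

Take the compensation level at the base of the deeper column (depth z_c below the surface of column A) and equate Σ ρ_i t_i down to z_c; mantle fills any gap and the z_c terms cancel.
Column A: 31.2×ρ + (z_c − 31.2)×3.29
Column B: 0.316×0 + 1.87×2.96 + 26.4×2.75 + (z_c − 0.316 − 28.27)×3.29
The z_c×3.29 term appears on both sides and cancels. Collect the known terms of each column as K = Σ(ρt)_known − 3.29 × (depth of known layers): K_A = 0 − 3.29×31.2 = −102.648; K_B = 78.1352 − 3.29×(0.316 + 28.27) = −15.91274.
Balance: K_A + 31.2×ρ = K_B, so ρ = (K_B − K_A)/31.2 = 86.7353/31.2 = 2.78 g/cm³.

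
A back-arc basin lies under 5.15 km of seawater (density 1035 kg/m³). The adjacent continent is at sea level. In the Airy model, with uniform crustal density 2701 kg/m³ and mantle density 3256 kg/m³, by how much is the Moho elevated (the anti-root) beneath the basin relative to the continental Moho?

Balancing pressure at the compensation depth: replacing crust with seawater at the top is compensated by replacing crust with mantle at the base: d (ρ_c − ρ_w) = a (ρ_m − ρ_c).
a = d (ρ_c − ρ_w)/(ρ_m − ρ_c) = 5.15 km × 1666/555 = 15.5 km.

15.5 km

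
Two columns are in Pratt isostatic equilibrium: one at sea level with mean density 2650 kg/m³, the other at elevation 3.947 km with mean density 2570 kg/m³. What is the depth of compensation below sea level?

127 km

ρ_ref D = ρ (D + h) → D (ρ_ref − ρ) = ρ h.
D = ρ h/(ρ_ref − ρ) = 2570 × 3.947 km/(2650 − 2570) = 127 km.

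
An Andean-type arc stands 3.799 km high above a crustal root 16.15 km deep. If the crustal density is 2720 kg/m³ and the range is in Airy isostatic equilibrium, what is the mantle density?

3360 kg/m³

Airy balance: ρ_c h = (ρ_m − ρ_c) r → ρ_m = ρ_c (1 + h/r).
ρ_m = 2720 × (1 + 3.799 km/16.15 km) = 3360 kg/m³.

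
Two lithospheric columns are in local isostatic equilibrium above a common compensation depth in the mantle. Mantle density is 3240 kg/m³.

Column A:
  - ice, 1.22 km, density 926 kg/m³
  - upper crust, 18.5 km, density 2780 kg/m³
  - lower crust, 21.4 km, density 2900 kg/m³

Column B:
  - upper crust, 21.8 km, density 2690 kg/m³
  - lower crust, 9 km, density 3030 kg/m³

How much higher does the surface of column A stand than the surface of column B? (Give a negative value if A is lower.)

1.46 km

For any compensation level in the mantle, the mantle terms cancel and isostasy reduces to e = (Σt_A − Σt_B) − (Σ(ρt)_A − Σ(ρt)_B) / ρ_m.
Σt_A = 41.12 km; Σt_B = 30.8 km; Σ(ρt)_A = 114619.72; Σ(ρt)_B = 85912 (in km·kg/m³).
e = (41.12 − 30.8) − (114619.72 − 85912) / 3240 = 1.46 km.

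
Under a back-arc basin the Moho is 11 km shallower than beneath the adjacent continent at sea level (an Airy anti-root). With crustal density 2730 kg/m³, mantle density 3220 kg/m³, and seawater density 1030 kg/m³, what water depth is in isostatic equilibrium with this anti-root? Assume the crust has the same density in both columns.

3.17 km

Replacing a thickness d of crust by seawater at the top must be balanced by replacing crust with mantle at the base: d (ρ_c − ρ_w) = a (ρ_m − ρ_c).
d = a (ρ_m − ρ_c)/(ρ_c − ρ_w) = 11 km × 490/1700 = 3.17 km.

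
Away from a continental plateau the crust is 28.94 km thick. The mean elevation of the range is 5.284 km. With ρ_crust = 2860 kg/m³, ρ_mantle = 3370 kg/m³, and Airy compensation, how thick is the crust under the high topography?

63.9 km

Root depth r = h ρ_c / (ρ_m − ρ_c) = 5.284 km × 2860 / 510 = 29.63 km.
Total thickness = T + h + r = 28.94 km + 5.284 km + 29.63 km = 63.9 km.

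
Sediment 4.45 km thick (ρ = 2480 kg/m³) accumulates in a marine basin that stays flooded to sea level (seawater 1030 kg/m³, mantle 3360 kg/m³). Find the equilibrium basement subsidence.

2.77 km

Submarine loading: the sediment displaces seawater, and the subsidence is in turn flooded, so s (ρ_m − ρ_w) = t (ρ_sed − ρ_w).
s = 4.45 km × (2480 − 1030) / (3360 − 1030) = 2.77 km.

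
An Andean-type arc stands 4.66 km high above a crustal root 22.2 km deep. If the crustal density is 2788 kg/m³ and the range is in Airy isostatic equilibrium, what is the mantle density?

3370 kg/m³

Airy balance: ρ_c h = (ρ_m − ρ_c) r → ρ_m = ρ_c (1 + h/r).
ρ_m = 2788 × (1 + 4.66 km/22.2 km) = 3370 kg/m³.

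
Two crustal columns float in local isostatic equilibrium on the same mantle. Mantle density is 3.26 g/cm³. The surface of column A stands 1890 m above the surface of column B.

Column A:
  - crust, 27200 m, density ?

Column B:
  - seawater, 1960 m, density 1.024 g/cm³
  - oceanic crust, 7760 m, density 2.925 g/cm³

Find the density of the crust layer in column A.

Take the compensation level at the base of the deeper column (depth z_c below the surface of column A) and equate Σ ρ_i t_i down to z_c; mantle fills any gap and the z_c terms cancel.
Column A: 27200×ρ + (z_c − 27200)×3.26
Column B: 1890×0 + 1960×1.024 + 7760×2.925 + (z_c − 1890 − 9720)×3.26
The z_c×3.26 term appears on both sides and cancels. Collect the known terms of each column as K = Σ(ρt)_known − 3.26 × (depth of known layers): K_A = 0 − 3.26×27200 = −88672; K_B = 24705.04 − 3.26×(1890 + 9720) = −13143.56.
Balance: K_A + 27200×ρ = K_B, so ρ = (K_B − K_A)/27200 = 75528.4/27200 = 2.78 g/cm³.

2.78 g/cm³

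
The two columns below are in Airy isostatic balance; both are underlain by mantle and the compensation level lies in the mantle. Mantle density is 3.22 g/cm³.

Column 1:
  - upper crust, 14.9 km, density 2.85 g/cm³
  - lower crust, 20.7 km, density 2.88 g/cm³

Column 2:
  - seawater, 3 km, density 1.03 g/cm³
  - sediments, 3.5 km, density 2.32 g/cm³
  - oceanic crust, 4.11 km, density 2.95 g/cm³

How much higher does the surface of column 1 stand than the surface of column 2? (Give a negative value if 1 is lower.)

0.535 km

For any compensation level in the mantle, the mantle terms cancel and isostasy reduces to e = (Σt_1 − Σt_2) − (Σ(ρt)_1 − Σ(ρt)_2) / ρ_m.
Σt_1 = 35.6 km; Σt_2 = 10.61 km; Σ(ρt)_1 = 102.081; Σ(ρt)_2 = 23.3345 (in km·g/cm³).
e = (35.6 − 10.61) − (102.081 − 23.3345) / 3.22 = 0.535 km.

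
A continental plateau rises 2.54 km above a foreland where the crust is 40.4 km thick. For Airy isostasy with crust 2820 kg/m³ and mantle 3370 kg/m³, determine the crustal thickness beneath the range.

Root depth r = h ρ_c / (ρ_m − ρ_c) = 2.54 km × 2820 / 550 = 13.02 km.
Total thickness = T + h + r = 40.4 km + 2.54 km + 13.02 km = 56 km.

56 km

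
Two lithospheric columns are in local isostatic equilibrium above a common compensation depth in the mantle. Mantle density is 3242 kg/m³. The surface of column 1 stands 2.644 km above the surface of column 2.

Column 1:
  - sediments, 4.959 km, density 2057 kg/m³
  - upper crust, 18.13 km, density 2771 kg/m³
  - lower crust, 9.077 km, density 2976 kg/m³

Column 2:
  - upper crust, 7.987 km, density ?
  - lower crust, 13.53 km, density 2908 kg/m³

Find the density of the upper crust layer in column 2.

Take the compensation level at the base of the deeper column (depth z_c below the surface of column 1) and equate Σ ρ_i t_i down to z_c; mantle fills any gap and the z_c terms cancel.
Column 1: 4.959×2057 + 18.13×2771 + 9.077×2976 + (z_c − 32.166)×3242
Column 2: 2.644×0 + 7.987×ρ + 13.53×2908 + (z_c − 2.644 − 21.517)×3242
The z_c×3242 term appears on both sides and cancels. Collect the known terms of each column as K = Σ(ρt)_known − 3242 × (depth of known layers): K_1 = 87452.045 − 3242×32.166 = −16830.127; K_2 = 39345.24 − 3242×(2.644 + 21.517) = −38984.722.
Balance: K_1 = K_2 + 7.987×ρ, so ρ = (K_1 − K_2)/7.987 = 22154.6/7.987 = 2770 kg/m³.

2770 kg/m³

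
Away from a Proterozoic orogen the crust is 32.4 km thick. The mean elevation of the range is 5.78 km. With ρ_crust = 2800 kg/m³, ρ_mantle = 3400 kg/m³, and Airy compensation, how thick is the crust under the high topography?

Root depth r = h ρ_c / (ρ_m − ρ_c) = 5.78 km × 2800 / 600 = 26.97 km.
Total thickness = T + h + r = 32.4 km + 5.78 km + 26.97 km = 65.2 km.

65.2 km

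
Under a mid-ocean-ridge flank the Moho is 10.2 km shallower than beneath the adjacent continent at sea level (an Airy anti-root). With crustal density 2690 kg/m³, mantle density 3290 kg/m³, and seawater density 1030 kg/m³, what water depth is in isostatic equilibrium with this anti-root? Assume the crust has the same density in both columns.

3.69 km

Replacing a thickness d of crust by seawater at the top must be balanced by replacing crust with mantle at the base: d (ρ_c − ρ_w) = a (ρ_m − ρ_c).
d = a (ρ_m − ρ_c)/(ρ_c − ρ_w) = 10.2 km × 600/1660 = 3.69 km.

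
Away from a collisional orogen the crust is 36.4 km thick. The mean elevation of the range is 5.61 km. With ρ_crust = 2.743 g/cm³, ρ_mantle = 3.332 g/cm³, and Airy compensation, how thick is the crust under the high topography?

Root depth r = h ρ_c / (ρ_m − ρ_c) = 5.61 km × 2.743 / 0.589 = 26.13 km.
Total thickness = T + h + r = 36.4 km + 5.61 km + 26.13 km = 68.1 km.

68.1 km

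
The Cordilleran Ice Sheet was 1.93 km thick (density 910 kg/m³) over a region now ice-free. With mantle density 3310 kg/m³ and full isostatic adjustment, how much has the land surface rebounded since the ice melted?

Removing the load lets mantle flow back in; uplift u satisfies ρ_ice t = ρ_m u.
u = t ρ_ice/ρ_m = 1.93 km × 910/3310 = 0.531 km.

0.531 km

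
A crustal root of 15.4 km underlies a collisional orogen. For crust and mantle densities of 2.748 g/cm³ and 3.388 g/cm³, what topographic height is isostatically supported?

3.59 km

Equating mass per unit area of the two columns: ρ_c h = (ρ_m − ρ_c) r.
h = r (ρ_m − ρ_c) / ρ_c = 15.4 km × (3.388 − 2.748) / 2.748 = 3.59 km.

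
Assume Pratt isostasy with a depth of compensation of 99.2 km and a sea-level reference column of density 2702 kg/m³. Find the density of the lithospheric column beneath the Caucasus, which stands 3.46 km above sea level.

2610 kg/m³

Pratt balance: ρ_ref D = ρ (D + h).
ρ = ρ_ref D/(D + h) = 2702 × 99.2 km/(99.2 km + 3.46 km) = 2610 kg/m³.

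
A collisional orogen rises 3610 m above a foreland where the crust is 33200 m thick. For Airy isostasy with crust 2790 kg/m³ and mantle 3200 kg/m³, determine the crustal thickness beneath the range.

61400 m

Root depth r = h ρ_c / (ρ_m − ρ_c) = 3610 m × 2790 / 410 = 24570 m.
Total thickness = T + h + r = 33200 m + 3610 m + 24570 m = 61400 m.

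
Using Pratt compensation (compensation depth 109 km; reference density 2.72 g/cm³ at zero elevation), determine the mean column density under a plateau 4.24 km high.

Pratt balance: ρ_ref D = ρ (D + h).
ρ = ρ_ref D/(D + h) = 2.72 × 109 km/(109 km + 4.24 km) = 2.62 g/cm³.

2.62 g/cm³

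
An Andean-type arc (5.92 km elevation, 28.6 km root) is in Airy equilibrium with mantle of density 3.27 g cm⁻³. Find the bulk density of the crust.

ρ_c h = (ρ_m − ρ_c) r → ρ_c (h + r) = ρ_m r → ρ_c = ρ_m r / (h + r).
ρ_c = 3.27 × 28.6 km / (5.92 km + 28.6 km) = 2.71 g cm⁻³.

2.71 g cm⁻³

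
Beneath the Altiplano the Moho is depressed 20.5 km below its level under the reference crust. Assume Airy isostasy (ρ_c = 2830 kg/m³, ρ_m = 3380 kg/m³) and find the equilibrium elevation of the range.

3.98 km

For local isostatic compensation: ρ_c h = (ρ_m − ρ_c) r.
h = r (ρ_m − ρ_c) / ρ_c = 20.5 km × (3380 − 2830) / 2830 = 3.98 km.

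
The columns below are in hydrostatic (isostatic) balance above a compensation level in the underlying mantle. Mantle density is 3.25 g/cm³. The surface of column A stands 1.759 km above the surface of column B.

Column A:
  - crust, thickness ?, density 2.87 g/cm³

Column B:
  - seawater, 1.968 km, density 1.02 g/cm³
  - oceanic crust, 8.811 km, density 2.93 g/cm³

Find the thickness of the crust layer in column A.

Take the compensation level at the base of the deeper column (depth z_c below the surface of column A) and equate Σ ρ_i t_i down to z_c; mantle fills any gap and the z_c terms cancel.
Column A: x×2.87 + (z_c − 0 − x)×3.25
Column B: 1.759×0 + 1.968×1.02 + 8.811×2.93 + (z_c − 1.759 − 10.779)×3.25
The z_c×3.25 term appears on both sides and cancels. Collect the known terms of each column as K = Σ(ρt)_known − 3.25 × (depth of known layers): K_A = 0 − 3.25×0 = 0; K_B = 27.82359 − 3.25×(1.759 + 10.779) = −12.92491.
Balance: K_A − x×(3.25 − 2.87) = K_B, so x = (K_A − K_B)/(3.25 − 2.87) = 12.9249/0.38 = 34 km.

34 km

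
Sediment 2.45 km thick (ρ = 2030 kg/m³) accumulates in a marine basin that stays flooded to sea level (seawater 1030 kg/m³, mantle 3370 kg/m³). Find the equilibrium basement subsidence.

Submarine loading: the sediment displaces seawater, and the subsidence is in turn flooded, so s (ρ_m − ρ_w) = t (ρ_sed − ρ_w).
s = 2.45 km × (2030 − 1030) / (3370 − 1030) = 1.05 km.

1.05 km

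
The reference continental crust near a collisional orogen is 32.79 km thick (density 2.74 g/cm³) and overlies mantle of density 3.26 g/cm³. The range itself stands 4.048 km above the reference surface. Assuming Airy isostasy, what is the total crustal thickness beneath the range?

Root depth r = h ρ_c / (ρ_m − ρ_c) = 4.048 km × 2.74 / 0.52 = 21.33 km.
Total thickness = T + h + r = 32.79 km + 4.048 km + 21.33 km = 58.2 km.

58.2 km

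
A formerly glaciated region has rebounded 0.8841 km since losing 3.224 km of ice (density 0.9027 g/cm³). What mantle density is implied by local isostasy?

ρ_m = ρ_ice t / u = 0.9027 × 3.224 km/0.8841 km = 3.29 g/cm³.

3.29 g/cm³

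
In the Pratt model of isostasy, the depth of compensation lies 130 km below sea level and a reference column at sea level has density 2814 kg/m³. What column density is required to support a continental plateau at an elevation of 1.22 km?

2790 kg/m³

Pratt balance: ρ_ref D = ρ (D + h).
ρ = ρ_ref D/(D + h) = 2814 × 130 km/(130 km + 1.22 km) = 2790 kg/m³.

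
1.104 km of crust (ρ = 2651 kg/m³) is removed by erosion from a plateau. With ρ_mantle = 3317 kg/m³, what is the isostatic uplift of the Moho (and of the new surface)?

0.882 km

Unloading: uplift u = e ρ_c/ρ_m = 1.104 km × 2651/3317 = 0.882 km.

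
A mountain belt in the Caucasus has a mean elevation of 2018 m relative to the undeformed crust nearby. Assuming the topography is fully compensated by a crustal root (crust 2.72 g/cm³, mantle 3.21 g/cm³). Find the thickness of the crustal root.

11200 m

In Airy isostatic equilibrium: the weight of the topography is balanced by the buoyancy of the root, ρ_c h = (ρ_m − ρ_c) r.
r = h · ρ_c / (ρ_m − ρ_c) = 2018 m × 2.72 / (3.21 − 2.72) = 11200 m.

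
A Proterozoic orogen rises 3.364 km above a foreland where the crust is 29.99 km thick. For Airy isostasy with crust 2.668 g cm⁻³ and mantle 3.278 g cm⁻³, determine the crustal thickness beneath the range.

48.1 km

Root depth r = h ρ_c / (ρ_m − ρ_c) = 3.364 km × 2.668 / 0.61 = 14.71 km.
Total thickness = T + h + r = 29.99 km + 3.364 km + 14.71 km = 48.1 km.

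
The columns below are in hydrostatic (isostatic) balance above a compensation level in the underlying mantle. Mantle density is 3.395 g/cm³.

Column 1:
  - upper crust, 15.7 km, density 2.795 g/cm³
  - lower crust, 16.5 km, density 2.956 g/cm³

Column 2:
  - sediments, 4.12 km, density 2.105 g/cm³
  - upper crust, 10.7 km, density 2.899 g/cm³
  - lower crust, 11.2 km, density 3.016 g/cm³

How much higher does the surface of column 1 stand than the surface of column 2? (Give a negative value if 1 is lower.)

For any compensation level in the mantle, the mantle terms cancel and isostasy reduces to e = (Σt_1 − Σt_2) − (Σ(ρt)_1 − Σ(ρt)_2) / ρ_m.
Σt_1 = 32.2 km; Σt_2 = 26.02 km; Σ(ρt)_1 = 92.6555; Σ(ρt)_2 = 73.4711 (in km·g/cm³).
e = (32.2 − 26.02) − (92.6555 − 73.4711) / 3.395 = 0.529 km.

0.529 km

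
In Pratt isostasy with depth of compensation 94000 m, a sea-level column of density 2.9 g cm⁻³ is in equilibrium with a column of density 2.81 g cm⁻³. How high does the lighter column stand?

3010 m

ρ_ref D = ρ (D + h) → h = D (ρ_ref − ρ)/ρ.
h = 94000 m × (2.9 − 2.81)/2.81 = 3010 m.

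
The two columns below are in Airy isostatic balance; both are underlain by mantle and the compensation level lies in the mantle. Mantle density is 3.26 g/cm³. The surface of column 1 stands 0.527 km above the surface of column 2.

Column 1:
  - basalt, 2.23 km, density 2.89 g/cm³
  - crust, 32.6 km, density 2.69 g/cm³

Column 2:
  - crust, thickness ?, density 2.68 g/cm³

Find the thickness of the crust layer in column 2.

30.5 km

Take the compensation level at the base of the deeper column (depth z_c below the surface of column 1) and equate Σ ρ_i t_i down to z_c; mantle fills any gap and the z_c terms cancel.
Column 1: 2.23×2.89 + 32.6×2.69 + (z_c − 34.83)×3.26
Column 2: 0.527×0 + x×2.68 + (z_c − 0.527 − 0 − x)×3.26
The z_c×3.26 term appears on both sides and cancels. Collect the known terms of each column as K = Σ(ρt)_known − 3.26 × (depth of known layers): K_1 = 94.1387 − 3.26×34.83 = −19.4071; K_2 = 0 − 3.26×(0.527 + 0) = −1.71802.
Balance: K_1 = K_2 − x×(3.26 − 2.68), so x = (K_2 − K_1)/(3.26 − 2.68) = 17.6891/0.58 = 30.5 km.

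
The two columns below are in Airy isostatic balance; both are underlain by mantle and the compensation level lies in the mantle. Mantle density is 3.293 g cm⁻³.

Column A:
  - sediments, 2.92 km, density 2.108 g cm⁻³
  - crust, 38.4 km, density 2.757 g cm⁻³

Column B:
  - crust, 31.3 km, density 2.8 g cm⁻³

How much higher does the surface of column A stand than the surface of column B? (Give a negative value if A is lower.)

2.62 km

For any compensation level in the mantle, the mantle terms cancel and isostasy reduces to e = (Σt_A − Σt_B) − (Σ(ρt)_A − Σ(ρt)_B) / ρ_m.
Σt_A = 41.32 km; Σt_B = 31.3 km; Σ(ρt)_A = 112.02416; Σ(ρt)_B = 87.64 (in km·g cm⁻³).
e = (41.32 − 31.3) − (112.02416 − 87.64) / 3.293 = 2.62 km.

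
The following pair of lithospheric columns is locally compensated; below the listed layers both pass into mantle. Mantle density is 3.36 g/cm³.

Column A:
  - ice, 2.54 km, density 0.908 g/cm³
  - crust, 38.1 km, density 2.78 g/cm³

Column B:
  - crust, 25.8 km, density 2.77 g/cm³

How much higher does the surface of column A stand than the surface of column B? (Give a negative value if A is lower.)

3.9 km

For any compensation level in the mantle, the mantle terms cancel and isostasy reduces to e = (Σt_A − Σt_B) − (Σ(ρt)_A − Σ(ρt)_B) / ρ_m.
Σt_A = 40.64 km; Σt_B = 25.8 km; Σ(ρt)_A = 108.22432; Σ(ρt)_B = 71.466 (in km·g/cm³).
e = (40.64 − 25.8) − (108.22432 − 71.466) / 3.36 = 3.9 km.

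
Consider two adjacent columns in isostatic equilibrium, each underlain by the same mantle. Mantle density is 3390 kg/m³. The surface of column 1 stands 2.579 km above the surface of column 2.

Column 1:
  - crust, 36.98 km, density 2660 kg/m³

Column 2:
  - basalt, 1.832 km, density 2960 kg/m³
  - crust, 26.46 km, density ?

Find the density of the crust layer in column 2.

Take the compensation level at the base of the deeper column (depth z_c below the surface of column 1) and equate Σ ρ_i t_i down to z_c; mantle fills any gap and the z_c terms cancel.
Column 1: 36.98×2660 + (z_c − 36.98)×3390
Column 2: 2.579×0 + 1.832×2960 + 26.46×ρ + (z_c − 2.579 − 28.292)×3390
The z_c×3390 term appears on both sides and cancels. Collect the known terms of each column as K = Σ(ρt)_known − 3390 × (depth of known layers): K_1 = 98366.8 − 3390×36.98 = −26995.4; K_2 = 5422.72 − 3390×(2.579 + 28.292) = −99229.97.
Balance: K_1 = K_2 + 26.46×ρ, so ρ = (K_1 − K_2)/26.46 = 72234.6/26.46 = 2730 kg/m³.

2730 kg/m³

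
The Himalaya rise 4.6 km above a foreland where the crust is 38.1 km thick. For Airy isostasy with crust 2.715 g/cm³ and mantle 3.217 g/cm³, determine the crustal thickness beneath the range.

67.6 km

Root depth r = h ρ_c / (ρ_m − ρ_c) = 4.6 km × 2.715 / 0.502 = 24.88 km.
Total thickness = T + h + r = 38.1 km + 4.6 km + 24.88 km = 67.6 km.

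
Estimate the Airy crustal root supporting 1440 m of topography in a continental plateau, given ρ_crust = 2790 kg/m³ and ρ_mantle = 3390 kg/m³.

Equating mass per unit area of the two columns: the weight of the topography is balanced by the buoyancy of the root, ρ_c h = (ρ_m − ρ_c) r.
r = h · ρ_c / (ρ_m − ρ_c) = 1440 m × 2790 / (3390 − 2790) = 6700 m.

6700 m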